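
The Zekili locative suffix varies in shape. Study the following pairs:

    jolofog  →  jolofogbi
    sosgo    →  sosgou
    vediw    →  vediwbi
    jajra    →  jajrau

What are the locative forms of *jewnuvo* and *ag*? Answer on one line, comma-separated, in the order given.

The suffix is conditioned by the final sound: -bi when the stem ends in a consonant (*jolofog*, *vediw*); -u when the stem ends in a vowel (*sosgo*, *jajra*).
*jewnuvo* — final sound /o/ (a vowel) → -u → *jewnuvou*.
*ag* — final sound /g/ (a consonant) → -bi → *agbi*.

jewnuvou, agbi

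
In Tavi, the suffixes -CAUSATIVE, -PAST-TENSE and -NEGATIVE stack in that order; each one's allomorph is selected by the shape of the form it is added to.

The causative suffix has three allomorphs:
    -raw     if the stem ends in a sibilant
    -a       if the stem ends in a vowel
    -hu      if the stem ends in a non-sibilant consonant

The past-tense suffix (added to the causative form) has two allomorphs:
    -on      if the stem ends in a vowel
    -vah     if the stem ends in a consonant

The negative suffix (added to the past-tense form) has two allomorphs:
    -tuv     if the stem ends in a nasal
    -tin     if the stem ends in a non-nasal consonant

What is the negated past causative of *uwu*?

uwuaontuv

*uwu* — final sound /u/ (a vowel) → -a → *uwua*.
The final sound of the causative form *uwua* is /a/, which is a vowel, so the past-tense suffix is -on, giving *uwuaon*.
The past-tense form *uwuaon* — final consonant /n/ (a nasal) → -tuv → *uwuaontuv*.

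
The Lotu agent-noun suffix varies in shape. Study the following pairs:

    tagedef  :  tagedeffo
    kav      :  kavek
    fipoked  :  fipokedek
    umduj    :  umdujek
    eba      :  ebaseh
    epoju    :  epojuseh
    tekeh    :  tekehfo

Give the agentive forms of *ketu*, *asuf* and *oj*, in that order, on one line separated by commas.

ketuseh, asuffo, ojek

The alternation tracks the final sound of the stem — -fo when the stem ends in a voiceless consonant (*tagedef*, *tekeh*); -ek when the stem ends in a voiced consonant (*kav*, *fipoked*, *umduj*); -seh when the stem ends in a vowel (*eba*, *epoju*).
Since the final sound of *ketu* is /u/ (a vowel), it takes -seh, giving *ketuseh*.
The final sound of *asuf* is /f/, which is a voiceless consonant, so the suffix is -fo, giving *asuffo*.
*oj*: final sound = /j/, a voiced consonant → -ek → *ojek*.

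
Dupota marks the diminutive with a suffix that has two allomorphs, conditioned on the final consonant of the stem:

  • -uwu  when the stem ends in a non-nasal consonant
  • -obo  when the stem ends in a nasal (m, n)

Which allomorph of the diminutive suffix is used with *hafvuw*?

-uwu

*hafvuw* — final consonant /w/ (non-nasal) → -uwu.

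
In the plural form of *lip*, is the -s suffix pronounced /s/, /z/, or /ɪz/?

The stem *lip* ends in a voiceless non-sibilant consonant.
The plural suffix surfaces as /ɪz/ after sibilants, /s/ after other voiceless consonants, and /z/ after other voiced sounds.
So the plural -s on *lip* is pronounced /s/.

/s/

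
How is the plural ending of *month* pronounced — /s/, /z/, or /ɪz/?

/s/

The stem *month* ends in a voiceless non-sibilant consonant.
The plural suffix surfaces as /ɪz/ after sibilants, /s/ after other voiceless consonants, and /z/ after other voiced sounds.
So the plural -s on *month* is pronounced /s/.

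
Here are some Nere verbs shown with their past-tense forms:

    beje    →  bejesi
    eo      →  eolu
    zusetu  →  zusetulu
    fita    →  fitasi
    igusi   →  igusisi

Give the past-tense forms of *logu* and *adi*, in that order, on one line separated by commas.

The pattern is rounding harmony: -lu when the last vowel of the stem is a rounded vowel (*eo*, *zusetu*); -si when the last vowel of the stem is an unrounded vowel (*beje*, *fita*, *igusi*).
The last vowel of *logu* is /u/, which is a rounded vowel, so the suffix is -lu, giving *logulu*.
*adi* — last vowel /i/ (an unrounded vowel) → -si → *adisi*.

logulu, adisi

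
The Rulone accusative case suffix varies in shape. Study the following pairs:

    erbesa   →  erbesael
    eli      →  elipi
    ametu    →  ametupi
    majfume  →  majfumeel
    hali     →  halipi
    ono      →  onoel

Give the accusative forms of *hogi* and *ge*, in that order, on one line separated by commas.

hogipi, geel

The suffix is conditioned by the last vowel: -pi when the last vowel of the stem is a high vowel (*eli*, *ametu*, *hali*); -el when the last vowel of the stem is a non-high vowel (*erbesa*, *majfume*, *ono*).
Since the last vowel of *hogi* is /i/ (a high vowel), it takes -pi, giving *hogipi*.
*ge* — last vowel /e/ (a non-high vowel) → -el → *geel*.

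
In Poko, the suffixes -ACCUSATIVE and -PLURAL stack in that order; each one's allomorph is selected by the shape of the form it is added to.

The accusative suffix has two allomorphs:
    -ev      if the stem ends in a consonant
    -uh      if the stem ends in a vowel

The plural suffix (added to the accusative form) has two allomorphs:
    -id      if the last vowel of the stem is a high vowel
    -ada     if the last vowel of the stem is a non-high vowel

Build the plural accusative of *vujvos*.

vujvosevada

Since the final sound of *vujvos* is /s/ (a consonant), it takes -ev, giving *vujvosev*.
The accusative form *vujvosev*: last vowel = /e/, a non-high vowel → -ada → *vujvosevada*.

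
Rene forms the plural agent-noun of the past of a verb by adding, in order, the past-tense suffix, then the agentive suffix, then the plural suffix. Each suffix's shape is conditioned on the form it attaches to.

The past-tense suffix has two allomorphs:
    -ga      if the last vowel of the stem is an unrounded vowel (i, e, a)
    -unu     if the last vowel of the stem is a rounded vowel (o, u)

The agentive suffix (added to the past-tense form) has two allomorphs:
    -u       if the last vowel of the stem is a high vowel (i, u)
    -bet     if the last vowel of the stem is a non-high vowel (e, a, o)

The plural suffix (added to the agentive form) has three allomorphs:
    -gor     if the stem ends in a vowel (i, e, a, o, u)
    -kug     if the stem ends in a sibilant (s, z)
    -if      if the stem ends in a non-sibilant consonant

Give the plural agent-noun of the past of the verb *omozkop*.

Since the last vowel of *omozkop* is /o/ (a rounded vowel), it takes -unu, giving *omozkopunu*.
Since the last vowel of the past-tense form *omozkopunu* is /u/ (a high vowel), it takes -u, giving *omozkopunuu*.
The agentive form *omozkopunuu*: final sound = /u/, a vowel → -gor → *omozkopunuugor*.

omozkopunuugor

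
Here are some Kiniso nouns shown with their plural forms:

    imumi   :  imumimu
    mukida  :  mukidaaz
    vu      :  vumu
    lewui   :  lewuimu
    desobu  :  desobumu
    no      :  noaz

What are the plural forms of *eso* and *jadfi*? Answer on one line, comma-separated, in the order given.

The suffix is conditioned by the last vowel: -mu when the last vowel of the stem is a high vowel (*imumi*, *vu*, *lewui*, *desobu*); -az when the last vowel of the stem is a non-high vowel (*mukida*, *no*).
The last vowel of *eso* is /o/, which is a non-high vowel, so the suffix is -az, giving *esoaz*.
The last vowel of *jadfi* is /i/, which is a high vowel, so the suffix is -mu, giving *jadfimu*.

esoaz, jadfimu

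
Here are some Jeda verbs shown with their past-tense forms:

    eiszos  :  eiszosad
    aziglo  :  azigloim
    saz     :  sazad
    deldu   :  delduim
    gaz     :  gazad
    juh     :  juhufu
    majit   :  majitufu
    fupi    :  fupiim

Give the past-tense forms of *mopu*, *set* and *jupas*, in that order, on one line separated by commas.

Looking at the final sound of each stem: -ad when the stem ends in a sibilant (*eiszos*, *saz*, *gaz*); -ufu when the stem ends in a non-sibilant consonant (*juh*, *majit*); -im when the stem ends in a vowel (*aziglo*, *deldu*, *fupi*).
Since the final sound of *mopu* is /u/ (a vowel), it takes -im, giving *mopuim*.
Since the final sound of *set* is /t/ (a non-sibilant consonant), it takes -ufu, giving *setufu*.
The final sound of *jupas* is /s/, which is a sibilant, so the suffix is -ad, giving *jupasad*.

mopuim, setufu, jupasad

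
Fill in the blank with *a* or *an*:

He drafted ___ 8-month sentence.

an

The indefinite article is chosen by the initial *sound* of the following word, not its spelling.
The number *8* is spoken "eight", beginning with /eɪt/ — a vowel sound.
So the article is *an*: He drafted an 8-month sentence.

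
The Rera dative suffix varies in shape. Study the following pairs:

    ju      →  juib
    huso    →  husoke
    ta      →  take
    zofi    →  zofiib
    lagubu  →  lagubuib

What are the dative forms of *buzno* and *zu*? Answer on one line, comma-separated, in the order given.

The pattern is height harmony: -ib when the last vowel of the stem is a high vowel (*ju*, *zofi*, *lagubu*); -ke when the last vowel of the stem is a non-high vowel (*huso*, *ta*).
*buzno* — last vowel /o/ (a non-high vowel) → -ke → *buznoke*.
Since the last vowel of *zu* is /u/ (a high vowel), it takes -ib, giving *zuib*.

buznoke, zuib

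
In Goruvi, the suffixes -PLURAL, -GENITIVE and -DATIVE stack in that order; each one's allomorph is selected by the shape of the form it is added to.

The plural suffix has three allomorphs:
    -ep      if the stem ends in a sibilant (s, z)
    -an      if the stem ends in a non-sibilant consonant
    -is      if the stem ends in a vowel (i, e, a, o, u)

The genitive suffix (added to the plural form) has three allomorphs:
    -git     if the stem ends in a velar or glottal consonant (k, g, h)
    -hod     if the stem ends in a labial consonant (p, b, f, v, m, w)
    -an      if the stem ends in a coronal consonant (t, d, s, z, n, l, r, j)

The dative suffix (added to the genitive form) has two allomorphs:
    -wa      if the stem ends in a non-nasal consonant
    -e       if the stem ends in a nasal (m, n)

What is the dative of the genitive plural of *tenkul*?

Since the final sound of *tenkul* is /l/ (a non-sibilant consonant), it takes -an, giving *tenkulan*.
Since the final consonant of the plural form *tenkulan* is /n/ (coronal), it takes -an, giving *tenkulanan*.
The final consonant of the genitive form *tenkulanan* is /n/, which is a nasal, so the dative suffix is -e, giving *tenkulanane*.

tenkulanane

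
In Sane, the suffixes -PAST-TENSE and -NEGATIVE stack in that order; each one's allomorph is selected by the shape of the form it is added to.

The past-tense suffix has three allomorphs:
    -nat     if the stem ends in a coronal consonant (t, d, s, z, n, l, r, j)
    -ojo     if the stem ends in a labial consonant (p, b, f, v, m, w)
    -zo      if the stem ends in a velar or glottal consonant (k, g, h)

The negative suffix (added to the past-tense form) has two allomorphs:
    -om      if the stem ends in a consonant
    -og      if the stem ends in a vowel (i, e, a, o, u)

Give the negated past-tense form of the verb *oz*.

Since the final consonant of *oz* is /z/ (coronal), it takes -nat, giving *oznat*.
The past-tense form *oznat* — final sound /t/ (a consonant) → -om → *oznatom*.

oznatom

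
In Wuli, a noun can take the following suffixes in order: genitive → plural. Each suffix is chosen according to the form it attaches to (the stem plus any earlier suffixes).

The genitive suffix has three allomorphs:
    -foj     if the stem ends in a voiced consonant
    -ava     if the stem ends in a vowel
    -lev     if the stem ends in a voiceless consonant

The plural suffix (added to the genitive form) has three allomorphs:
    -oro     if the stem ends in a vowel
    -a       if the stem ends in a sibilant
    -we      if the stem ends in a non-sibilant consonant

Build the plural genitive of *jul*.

*jul* — final sound /l/ (a voiced consonant) → -foj → *julfoj*.
The final sound of the genitive form *julfoj* is /j/, which is a non-sibilant consonant, so the plural suffix is -we, giving *julfojwe*.

julfojwe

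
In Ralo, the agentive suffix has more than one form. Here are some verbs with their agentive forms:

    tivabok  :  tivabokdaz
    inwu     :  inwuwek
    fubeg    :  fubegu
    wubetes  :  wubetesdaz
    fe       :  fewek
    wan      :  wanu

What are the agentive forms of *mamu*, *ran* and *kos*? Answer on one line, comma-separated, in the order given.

The alternation tracks the final sound of the stem — -daz when the stem ends in a voiceless consonant (*tivabok*, *wubetes*); -u when the stem ends in a voiced consonant (*fubeg*, *wan*); -wek when the stem ends in a vowel (*inwu*, *fe*).
Since the final sound of *mamu* is /u/ (a vowel), it takes -wek, giving *mamuwek*.
Since the final sound of *ran* is /n/ (a voiced consonant), it takes -u, giving *ranu*.
Since the final sound of *kos* is /s/ (a voiceless consonant), it takes -daz, giving *kosdaz*.

mamuwek, ranu, kosdaz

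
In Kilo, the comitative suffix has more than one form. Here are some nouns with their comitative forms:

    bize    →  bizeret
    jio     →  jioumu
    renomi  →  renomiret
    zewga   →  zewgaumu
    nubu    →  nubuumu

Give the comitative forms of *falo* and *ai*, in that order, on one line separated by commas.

The suffix is conditioned by the last vowel: -ret when the last vowel of the stem is a front vowel (*bize*, *renomi*); -umu when the last vowel of the stem is a back vowel (*jio*, *zewga*, *nubu*).
Since the last vowel of *falo* is /o/ (a back vowel), it takes -umu, giving *faloumu*.
The last vowel of *ai* is /i/, which is a front vowel, so the suffix is -ret, giving *airet*.

faloumu, airet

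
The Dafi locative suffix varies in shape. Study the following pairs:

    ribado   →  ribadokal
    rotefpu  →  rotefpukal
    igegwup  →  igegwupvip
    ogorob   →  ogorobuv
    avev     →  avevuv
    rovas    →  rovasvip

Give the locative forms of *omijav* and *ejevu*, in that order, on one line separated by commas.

The suffix is conditioned by the final sound: -vip when the stem ends in a voiceless consonant (*igegwup*, *rovas*); -uv when the stem ends in a voiced consonant (*ogorob*, *avev*); -kal when the stem ends in a vowel (*ribado*, *rotefpu*).
*omijav*: final sound = /v/, a voiced consonant → -uv → *omijavuv*.
*ejevu*: final sound = /u/, a vowel → -kal → *ejevukal*.

omijavuv, ejevukal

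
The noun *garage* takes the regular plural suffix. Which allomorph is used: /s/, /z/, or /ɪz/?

The stem *garage* ends in a sibilant (/s, z, ʃ, ʒ, tʃ, dʒ/).
The plural suffix surfaces as /ɪz/ after sibilants, /s/ after other voiceless consonants, and /z/ after other voiced sounds.
So the plural -s on *garage* is pronounced /ɪz/.

/ɪz/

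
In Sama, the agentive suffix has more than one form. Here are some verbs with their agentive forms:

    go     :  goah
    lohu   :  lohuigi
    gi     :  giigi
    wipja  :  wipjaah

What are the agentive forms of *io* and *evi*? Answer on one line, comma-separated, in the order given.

The pattern is height harmony: -igi when the last vowel of the stem is a high vowel (*lohu*, *gi*); -ah when the last vowel of the stem is a non-high vowel (*go*, *wipja*).
*io*: last vowel = /o/, a non-high vowel → -ah → *ioah*.
Since the last vowel of *evi* is /i/ (a high vowel), it takes -igi, giving *eviigi*.

ioah, eviigi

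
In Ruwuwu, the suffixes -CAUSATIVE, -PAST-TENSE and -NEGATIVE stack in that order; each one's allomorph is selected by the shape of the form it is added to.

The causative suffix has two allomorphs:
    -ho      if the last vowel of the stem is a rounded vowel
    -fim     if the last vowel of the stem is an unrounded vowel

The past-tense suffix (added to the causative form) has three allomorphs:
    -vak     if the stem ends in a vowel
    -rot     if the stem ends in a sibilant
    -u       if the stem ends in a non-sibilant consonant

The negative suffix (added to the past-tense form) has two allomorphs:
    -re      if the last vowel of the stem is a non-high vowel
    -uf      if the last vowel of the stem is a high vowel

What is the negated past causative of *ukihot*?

ukihothovakre

The last vowel of *ukihot* is /o/, which is a rounded vowel, so the causative suffix is -ho, giving *ukihotho*.
The final sound of the causative form *ukihotho* is /o/, which is a vowel, so the past-tense suffix is -vak, giving *ukihothovak*.
The past-tense form *ukihothovak* — last vowel /a/ (a non-high vowel) → -re → *ukihothovakre*.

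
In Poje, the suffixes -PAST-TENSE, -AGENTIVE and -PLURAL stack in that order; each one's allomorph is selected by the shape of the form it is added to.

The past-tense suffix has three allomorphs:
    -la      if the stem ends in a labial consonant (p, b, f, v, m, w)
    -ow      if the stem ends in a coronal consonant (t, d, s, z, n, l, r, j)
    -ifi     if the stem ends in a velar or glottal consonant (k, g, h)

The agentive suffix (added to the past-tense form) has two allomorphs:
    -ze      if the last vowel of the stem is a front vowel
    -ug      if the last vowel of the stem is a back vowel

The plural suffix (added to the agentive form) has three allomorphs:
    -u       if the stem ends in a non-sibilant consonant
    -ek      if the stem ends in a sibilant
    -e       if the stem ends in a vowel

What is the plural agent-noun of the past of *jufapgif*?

The final consonant of *jufapgif* is /f/, which is labial, so the past-tense suffix is -la, giving *jufapgifla*.
Since the last vowel of the past-tense form *jufapgifla* is /a/ (a back vowel), it takes -ug, giving *jufapgiflaug*.
The final sound of the agentive form *jufapgiflaug* is /g/, which is a non-sibilant consonant, so the plural suffix is -u, giving *jufapgiflaugu*.

jufapgiflaugu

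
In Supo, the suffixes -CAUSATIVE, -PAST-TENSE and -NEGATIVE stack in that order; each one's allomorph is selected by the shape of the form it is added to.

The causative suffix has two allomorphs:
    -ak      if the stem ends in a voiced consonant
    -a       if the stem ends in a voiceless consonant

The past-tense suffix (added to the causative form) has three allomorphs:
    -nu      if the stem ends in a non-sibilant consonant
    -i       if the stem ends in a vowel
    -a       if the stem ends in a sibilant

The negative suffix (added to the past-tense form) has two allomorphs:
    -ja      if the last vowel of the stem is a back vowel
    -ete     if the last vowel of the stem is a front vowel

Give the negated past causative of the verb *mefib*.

mefibaknuja

*mefib*: final consonant = /b/, voiced → -ak → *mefibak*.
The causative form *mefibak*: final sound = /k/, a non-sibilant consonant → -nu → *mefibaknu*.
The past-tense form *mefibaknu*: last vowel = /u/, a back vowel → -ja → *mefibaknuja*.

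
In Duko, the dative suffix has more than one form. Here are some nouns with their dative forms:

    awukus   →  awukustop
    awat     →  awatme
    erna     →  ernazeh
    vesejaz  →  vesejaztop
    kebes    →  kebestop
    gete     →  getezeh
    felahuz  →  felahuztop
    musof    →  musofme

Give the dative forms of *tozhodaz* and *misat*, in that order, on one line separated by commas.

The suffix is conditioned by the final sound: -top when the stem ends in a sibilant (*awukus*, *vesejaz*, *kebes*, *felahuz*); -me when the stem ends in a non-sibilant consonant (*awat*, *musof*); -zeh when the stem ends in a vowel (*erna*, *gete*).
*tozhodaz* — final sound /z/ (a sibilant) → -top → *tozhodaztop*.
Since the final sound of *misat* is /t/ (a non-sibilant consonant), it takes -me, giving *misatme*.

tozhodaztop, misatme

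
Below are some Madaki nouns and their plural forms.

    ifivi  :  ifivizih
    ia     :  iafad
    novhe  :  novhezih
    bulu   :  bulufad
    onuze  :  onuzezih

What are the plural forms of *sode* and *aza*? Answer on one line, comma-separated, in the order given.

The suffix is conditioned by the last vowel: -zih when the last vowel of the stem is a front vowel (*ifivi*, *novhe*, *onuze*); -fad when the last vowel of the stem is a back vowel (*ia*, *bulu*).
*sode* — last vowel /e/ (a front vowel) → -zih → *sodezih*.
*aza* — last vowel /a/ (a back vowel) → -fad → *azafad*.

sodezih, azafad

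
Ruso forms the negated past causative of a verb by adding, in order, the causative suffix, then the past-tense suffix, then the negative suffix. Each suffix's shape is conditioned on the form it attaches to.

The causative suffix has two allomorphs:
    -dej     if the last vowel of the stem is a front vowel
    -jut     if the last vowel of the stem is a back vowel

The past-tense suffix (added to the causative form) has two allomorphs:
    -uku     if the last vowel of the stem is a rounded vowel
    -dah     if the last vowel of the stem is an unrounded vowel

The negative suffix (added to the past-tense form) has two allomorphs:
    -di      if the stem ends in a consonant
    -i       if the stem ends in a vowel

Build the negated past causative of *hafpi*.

Since the last vowel of *hafpi* is /i/ (a front vowel), it takes -dej, giving *hafpidej*.
The causative form *hafpidej* — last vowel /e/ (an unrounded vowel) → -dah → *hafpidejdah*.
Since the final sound of the past-tense form *hafpidejdah* is /h/ (a consonant), it takes -di, giving *hafpidejdahdi*.

hafpidejdahdi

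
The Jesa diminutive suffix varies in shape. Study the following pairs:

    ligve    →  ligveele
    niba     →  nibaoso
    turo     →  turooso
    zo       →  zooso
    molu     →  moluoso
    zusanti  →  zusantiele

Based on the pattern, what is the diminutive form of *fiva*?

Looking at the last vowel of each stem: -ele when the last vowel of the stem is a front vowel (*ligve*, *zusanti*); -oso when the last vowel of the stem is a back vowel (*niba*, *turo*, *zo*, *molu*).
The last vowel of *fiva* is /a/, which is a back vowel, so the suffix is -oso, giving *fivaoso*.

fivaoso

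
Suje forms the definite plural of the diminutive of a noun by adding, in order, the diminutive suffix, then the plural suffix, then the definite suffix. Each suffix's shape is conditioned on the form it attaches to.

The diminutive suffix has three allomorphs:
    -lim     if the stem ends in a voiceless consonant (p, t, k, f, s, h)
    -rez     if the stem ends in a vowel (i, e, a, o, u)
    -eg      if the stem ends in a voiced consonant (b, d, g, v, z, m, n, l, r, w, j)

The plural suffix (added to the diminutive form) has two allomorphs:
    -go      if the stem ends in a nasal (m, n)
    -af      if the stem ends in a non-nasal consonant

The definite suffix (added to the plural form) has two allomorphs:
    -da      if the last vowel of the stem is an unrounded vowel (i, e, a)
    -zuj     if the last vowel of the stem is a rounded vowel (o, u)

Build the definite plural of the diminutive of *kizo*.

*kizo*: final sound = /o/, a vowel → -rez → *kizorez*.
The final consonant of the diminutive form *kizorez* is /z/, which is non-nasal, so the plural suffix is -af, giving *kizorezaf*.
The plural form *kizorezaf* — last vowel /a/ (an unrounded vowel) → -da → *kizorezafda*.

kizorezafda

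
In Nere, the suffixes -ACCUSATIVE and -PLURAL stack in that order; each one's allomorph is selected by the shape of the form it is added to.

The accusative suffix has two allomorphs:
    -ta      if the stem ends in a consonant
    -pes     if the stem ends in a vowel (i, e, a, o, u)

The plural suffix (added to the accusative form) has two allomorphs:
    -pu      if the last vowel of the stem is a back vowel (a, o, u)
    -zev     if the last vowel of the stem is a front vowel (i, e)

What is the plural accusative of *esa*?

esapeszev

The final sound of *esa* is /a/, which is a vowel, so the accusative suffix is -pes, giving *esapes*.
The accusative form *esapes*: last vowel = /e/, a front vowel → -zev → *esapeszev*.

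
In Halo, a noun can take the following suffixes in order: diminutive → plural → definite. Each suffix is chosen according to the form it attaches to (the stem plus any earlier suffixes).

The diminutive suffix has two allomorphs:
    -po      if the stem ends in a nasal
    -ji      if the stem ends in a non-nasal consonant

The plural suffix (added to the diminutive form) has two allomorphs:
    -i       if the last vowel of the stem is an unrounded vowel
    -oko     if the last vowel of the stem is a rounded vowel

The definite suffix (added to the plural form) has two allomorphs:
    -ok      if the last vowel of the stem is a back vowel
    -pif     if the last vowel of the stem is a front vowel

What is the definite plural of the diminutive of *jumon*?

The final consonant of *jumon* is /n/, which is a nasal, so the diminutive suffix is -po, giving *jumonpo*.
Since the last vowel of the diminutive form *jumonpo* is /o/ (a rounded vowel), it takes -oko, giving *jumonpooko*.
The last vowel of the plural form *jumonpooko* is /o/, which is a back vowel, so the definite suffix is -ok, giving *jumonpookook*.

jumonpookook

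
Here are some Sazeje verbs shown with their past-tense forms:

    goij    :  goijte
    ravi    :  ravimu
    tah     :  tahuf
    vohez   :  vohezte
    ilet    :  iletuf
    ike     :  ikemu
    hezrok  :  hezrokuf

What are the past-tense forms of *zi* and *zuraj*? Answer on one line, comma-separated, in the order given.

zimu, zurajte

The pattern is voicing of the final sound: -uf when the stem ends in a voiceless consonant (*tah*, *ilet*, *hezrok*); -te when the stem ends in a voiced consonant (*goij*, *vohez*); -mu when the stem ends in a vowel (*ravi*, *ike*).
*zi*: final sound = /i/, a vowel → -mu → *zimu*.
*zuraj*: final sound = /j/, a voiced consonant → -te → *zurajte*.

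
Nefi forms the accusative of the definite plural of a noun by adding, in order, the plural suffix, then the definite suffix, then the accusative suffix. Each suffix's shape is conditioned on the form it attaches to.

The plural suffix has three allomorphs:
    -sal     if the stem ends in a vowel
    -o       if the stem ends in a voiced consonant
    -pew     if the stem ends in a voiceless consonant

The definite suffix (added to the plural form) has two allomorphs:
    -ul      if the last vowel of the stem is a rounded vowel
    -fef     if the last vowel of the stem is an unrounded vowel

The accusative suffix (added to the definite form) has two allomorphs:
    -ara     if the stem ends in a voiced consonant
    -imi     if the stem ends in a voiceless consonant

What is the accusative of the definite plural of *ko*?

kosalfefimi

*ko*: final sound = /o/, a vowel → -sal → *kosal*.
Since the last vowel of the plural form *kosal* is /a/ (an unrounded vowel), it takes -fef, giving *kosalfef*.
The definite form *kosalfef*: final consonant = /f/, voiceless → -imi → *kosalfefimi*.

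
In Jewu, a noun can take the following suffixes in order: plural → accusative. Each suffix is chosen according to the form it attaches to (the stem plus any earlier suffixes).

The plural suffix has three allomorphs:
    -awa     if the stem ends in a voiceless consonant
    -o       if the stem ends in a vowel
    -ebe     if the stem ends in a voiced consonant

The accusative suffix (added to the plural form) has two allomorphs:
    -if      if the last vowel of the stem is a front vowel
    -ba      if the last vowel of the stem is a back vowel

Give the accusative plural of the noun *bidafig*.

bidafigebeif

*bidafig* — final sound /g/ (a voiced consonant) → -ebe → *bidafigebe*.
The plural form *bidafigebe* — last vowel /e/ (a front vowel) → -if → *bidafigebeif*.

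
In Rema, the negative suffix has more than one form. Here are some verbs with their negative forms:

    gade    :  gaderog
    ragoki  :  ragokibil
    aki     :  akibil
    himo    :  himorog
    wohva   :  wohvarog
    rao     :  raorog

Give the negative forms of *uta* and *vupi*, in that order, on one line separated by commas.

The suffix is conditioned by the last vowel: -bil when the last vowel of the stem is a high vowel (*ragoki*, *aki*); -rog when the last vowel of the stem is a non-high vowel (*gade*, *himo*, *wohva*, *rao*).
*uta*: last vowel = /a/, a non-high vowel → -rog → *utarog*.
*vupi*: last vowel = /i/, a high vowel → -bil → *vupibil*.

utarog, vupibil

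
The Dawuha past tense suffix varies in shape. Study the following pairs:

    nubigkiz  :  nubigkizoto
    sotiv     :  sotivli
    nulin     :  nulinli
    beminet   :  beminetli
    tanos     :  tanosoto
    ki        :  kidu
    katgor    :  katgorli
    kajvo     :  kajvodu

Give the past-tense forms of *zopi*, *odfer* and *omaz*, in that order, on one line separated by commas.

The alternation tracks the final sound of the stem — -oto when the stem ends in a sibilant (*nubigkiz*, *tanos*); -li when the stem ends in a non-sibilant consonant (*sotiv*, *nulin*, *beminet*, *katgor*); -du when the stem ends in a vowel (*ki*, *kajvo*).
*zopi*: final sound = /i/, a vowel → -du → *zopidu*.
Since the final sound of *odfer* is /r/ (a non-sibilant consonant), it takes -li, giving *odferli*.
The final sound of *omaz* is /z/, which is a sibilant, so the suffix is -oto, giving *omazoto*.

zopidu, odferli, omazoto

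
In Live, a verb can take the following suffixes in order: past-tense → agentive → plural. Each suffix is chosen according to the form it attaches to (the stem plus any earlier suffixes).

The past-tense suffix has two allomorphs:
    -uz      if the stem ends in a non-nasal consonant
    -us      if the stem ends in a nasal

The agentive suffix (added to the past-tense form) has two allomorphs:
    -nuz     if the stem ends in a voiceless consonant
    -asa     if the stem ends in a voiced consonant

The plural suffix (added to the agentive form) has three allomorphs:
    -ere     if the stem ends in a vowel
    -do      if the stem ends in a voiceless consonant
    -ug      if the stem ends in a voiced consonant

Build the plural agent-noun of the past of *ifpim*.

The final consonant of *ifpim* is /m/, which is a nasal, so the past-tense suffix is -us, giving *ifpimus*.
The past-tense form *ifpimus* — final consonant /s/ (voiceless) → -nuz → *ifpimusnuz*.
The agentive form *ifpimusnuz* — final sound /z/ (a voiced consonant) → -ug → *ifpimusnuzug*.

ifpimusnuzug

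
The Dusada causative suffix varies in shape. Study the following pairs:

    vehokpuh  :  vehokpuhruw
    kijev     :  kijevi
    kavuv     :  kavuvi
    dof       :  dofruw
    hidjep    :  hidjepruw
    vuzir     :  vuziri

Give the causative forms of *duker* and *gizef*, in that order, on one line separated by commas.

dukeri, gizefruw

The alternation tracks the final consonant of the stem — -ruw when the stem ends in a voiceless consonant (*vehokpuh*, *dof*, *hidjep*); -i when the stem ends in a voiced consonant (*kijev*, *kavuv*, *vuzir*).
The final consonant of *duker* is /r/, which is voiced, so the suffix is -i, giving *dukeri*.
The final consonant of *gizef* is /f/, which is voiceless, so the suffix is -ruw, giving *gizefruw*.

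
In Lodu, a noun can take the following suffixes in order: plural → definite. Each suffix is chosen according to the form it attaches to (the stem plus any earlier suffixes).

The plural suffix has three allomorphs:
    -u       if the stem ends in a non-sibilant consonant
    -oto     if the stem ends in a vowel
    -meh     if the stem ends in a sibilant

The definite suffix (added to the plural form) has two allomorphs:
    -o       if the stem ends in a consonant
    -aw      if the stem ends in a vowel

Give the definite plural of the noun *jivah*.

Since the final sound of *jivah* is /h/ (a non-sibilant consonant), it takes -u, giving *jivahu*.
The plural form *jivahu* — final sound /u/ (a vowel) → -aw → *jivahuaw*.

jivahuaw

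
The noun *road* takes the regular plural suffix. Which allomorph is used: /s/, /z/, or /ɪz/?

The stem *road* ends in a voiced non-sibilant sound.
The plural suffix surfaces as /ɪz/ after sibilants, /s/ after other voiceless consonants, and /z/ after other voiced sounds.
So the plural -s on *road* is pronounced /z/.

/z/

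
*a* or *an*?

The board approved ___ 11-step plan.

an

The indefinite article is chosen by the initial *sound* of the following word, not its spelling.
The number *11* is spoken "eleven", beginning with /ɪˈlɛvən/ — a vowel sound.
So the article is *an*: The board approved an 11-step plan.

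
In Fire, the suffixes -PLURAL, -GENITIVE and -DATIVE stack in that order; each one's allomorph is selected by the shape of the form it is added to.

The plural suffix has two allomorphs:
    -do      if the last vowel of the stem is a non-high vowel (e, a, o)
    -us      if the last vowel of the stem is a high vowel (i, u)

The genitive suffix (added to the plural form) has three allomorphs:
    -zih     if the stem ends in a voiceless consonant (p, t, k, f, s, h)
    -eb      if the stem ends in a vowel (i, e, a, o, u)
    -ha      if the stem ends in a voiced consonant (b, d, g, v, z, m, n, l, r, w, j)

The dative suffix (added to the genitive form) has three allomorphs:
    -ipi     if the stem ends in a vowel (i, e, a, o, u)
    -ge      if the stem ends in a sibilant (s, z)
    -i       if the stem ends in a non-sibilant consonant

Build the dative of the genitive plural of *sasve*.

sasvedoebi

Since the last vowel of *sasve* is /e/ (a non-high vowel), it takes -do, giving *sasvedo*.
The plural form *sasvedo* — final sound /o/ (a vowel) → -eb → *sasvedoeb*.
Since the final sound of the genitive form *sasvedoeb* is /b/ (a non-sibilant consonant), it takes -i, giving *sasvedoebi*.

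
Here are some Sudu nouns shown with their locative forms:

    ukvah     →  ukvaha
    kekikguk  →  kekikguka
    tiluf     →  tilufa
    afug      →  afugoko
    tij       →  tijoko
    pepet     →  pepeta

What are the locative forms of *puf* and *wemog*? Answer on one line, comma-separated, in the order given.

The pattern is voicing of the final consonant: -a when the stem ends in a voiceless consonant (*ukvah*, *kekikguk*, *tiluf*, *pepet*); -oko when the stem ends in a voiced consonant (*afug*, *tij*).
*puf* — final consonant /f/ (voiceless) → -a → *pufa*.
The final consonant of *wemog* is /g/, which is voiced, so the suffix is -oko, giving *wemogoko*.

pufa, wemogoko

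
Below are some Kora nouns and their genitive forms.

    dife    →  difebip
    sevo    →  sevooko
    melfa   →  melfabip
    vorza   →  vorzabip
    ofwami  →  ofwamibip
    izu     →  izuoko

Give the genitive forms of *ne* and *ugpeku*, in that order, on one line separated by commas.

nebip, ugpekuoko

The pattern is rounding harmony: -oko when the last vowel of the stem is a rounded vowel (*sevo*, *izu*); -bip when the last vowel of the stem is an unrounded vowel (*dife*, *melfa*, *vorza*, *ofwami*).
Since the last vowel of *ne* is /e/ (an unrounded vowel), it takes -bip, giving *nebip*.
Since the last vowel of *ugpeku* is /u/ (a rounded vowel), it takes -oko, giving *ugpekuoko*.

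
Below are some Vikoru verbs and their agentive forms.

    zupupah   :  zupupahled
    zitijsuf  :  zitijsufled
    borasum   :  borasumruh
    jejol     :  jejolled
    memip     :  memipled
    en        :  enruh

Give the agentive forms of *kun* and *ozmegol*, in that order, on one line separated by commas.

kunruh, ozmegolled

The pattern is nasality of the final consonant: -ruh when the stem ends in a nasal (*borasum*, *en*); -led when the stem ends in a non-nasal consonant (*zupupah*, *zitijsuf*, *jejol*, *memip*).
*kun*: final consonant = /n/, a nasal → -ruh → *kunruh*.
*ozmegol* — final consonant /l/ (non-nasal) → -led → *ozmegolled*.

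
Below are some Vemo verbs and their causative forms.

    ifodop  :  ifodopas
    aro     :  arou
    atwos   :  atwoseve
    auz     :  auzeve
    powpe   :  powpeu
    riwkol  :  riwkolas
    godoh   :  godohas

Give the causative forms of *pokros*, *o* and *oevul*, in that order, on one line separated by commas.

The pattern is sibilance of the final sound: -eve when the stem ends in a sibilant (*atwos*, *auz*); -as when the stem ends in a non-sibilant consonant (*ifodop*, *riwkol*, *godoh*); -u when the stem ends in a vowel (*aro*, *powpe*).
Since the final sound of *pokros* is /s/ (a sibilant), it takes -eve, giving *pokroseve*.
The final sound of *o* is /o/, which is a vowel, so the suffix is -u, giving *ou*.
*oevul* — final sound /l/ (a non-sibilant consonant) → -as → *oevulas*.

pokroseve, ou, oevulas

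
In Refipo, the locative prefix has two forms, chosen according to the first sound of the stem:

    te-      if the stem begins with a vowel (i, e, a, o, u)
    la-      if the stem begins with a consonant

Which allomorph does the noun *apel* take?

Since the first sound of *apel* is /a/ (a vowel), it takes te-.

te-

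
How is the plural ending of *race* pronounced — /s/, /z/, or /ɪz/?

/ɪz/

The stem *race* ends in a sibilant (/s, z, ʃ, ʒ, tʃ, dʒ/).
The plural suffix surfaces as /ɪz/ after sibilants, /s/ after other voiceless consonants, and /z/ after other voiced sounds.
So the plural -s on *race* is pronounced /ɪz/.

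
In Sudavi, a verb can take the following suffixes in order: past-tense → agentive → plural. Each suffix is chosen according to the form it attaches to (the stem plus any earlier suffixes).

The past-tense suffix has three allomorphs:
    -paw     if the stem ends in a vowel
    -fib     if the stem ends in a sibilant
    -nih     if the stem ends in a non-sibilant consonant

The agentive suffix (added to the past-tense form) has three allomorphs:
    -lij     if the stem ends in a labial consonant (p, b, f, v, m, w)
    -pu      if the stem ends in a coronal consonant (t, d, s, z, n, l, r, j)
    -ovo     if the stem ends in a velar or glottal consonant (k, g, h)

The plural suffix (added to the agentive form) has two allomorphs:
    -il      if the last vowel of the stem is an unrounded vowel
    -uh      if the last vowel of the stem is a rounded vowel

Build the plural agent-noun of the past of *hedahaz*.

Since the final sound of *hedahaz* is /z/ (a sibilant), it takes -fib, giving *hedahazfib*.
Since the final consonant of the past-tense form *hedahazfib* is /b/ (labial), it takes -lij, giving *hedahazfiblij*.
The agentive form *hedahazfiblij*: last vowel = /i/, an unrounded vowel → -il → *hedahazfiblijil*.

hedahazfiblijil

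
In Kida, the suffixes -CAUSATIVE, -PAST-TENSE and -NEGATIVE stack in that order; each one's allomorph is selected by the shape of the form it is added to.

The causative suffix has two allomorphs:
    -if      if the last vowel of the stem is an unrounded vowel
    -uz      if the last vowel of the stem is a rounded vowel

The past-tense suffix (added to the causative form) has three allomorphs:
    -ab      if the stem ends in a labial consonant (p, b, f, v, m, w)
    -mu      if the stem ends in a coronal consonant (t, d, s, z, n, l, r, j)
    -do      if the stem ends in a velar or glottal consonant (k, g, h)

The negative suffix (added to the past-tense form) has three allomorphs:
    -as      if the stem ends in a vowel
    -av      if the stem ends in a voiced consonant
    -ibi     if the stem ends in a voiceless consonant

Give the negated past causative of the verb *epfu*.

epfuuzmuas

*epfu*: last vowel = /u/, a rounded vowel → -uz → *epfuuz*.
Since the final consonant of the causative form *epfuuz* is /z/ (coronal), it takes -mu, giving *epfuuzmu*.
The final sound of the past-tense form *epfuuzmu* is /u/, which is a vowel, so the negative suffix is -as, giving *epfuuzmuas*.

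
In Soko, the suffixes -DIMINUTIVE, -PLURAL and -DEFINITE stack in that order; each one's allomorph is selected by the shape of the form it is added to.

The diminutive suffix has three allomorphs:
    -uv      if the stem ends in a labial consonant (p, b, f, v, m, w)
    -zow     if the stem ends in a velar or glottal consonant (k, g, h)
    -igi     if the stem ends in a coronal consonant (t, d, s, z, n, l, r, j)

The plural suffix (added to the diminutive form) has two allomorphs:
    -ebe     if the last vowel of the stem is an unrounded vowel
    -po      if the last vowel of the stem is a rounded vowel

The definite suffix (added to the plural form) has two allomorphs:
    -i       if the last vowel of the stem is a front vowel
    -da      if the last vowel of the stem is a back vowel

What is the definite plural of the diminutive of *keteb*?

*keteb*: final consonant = /b/, labial → -uv → *ketebuv*.
The diminutive form *ketebuv* — last vowel /u/ (a rounded vowel) → -po → *ketebuvpo*.
The plural form *ketebuvpo* — last vowel /o/ (a back vowel) → -da → *ketebuvpoda*.

ketebuvpoda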